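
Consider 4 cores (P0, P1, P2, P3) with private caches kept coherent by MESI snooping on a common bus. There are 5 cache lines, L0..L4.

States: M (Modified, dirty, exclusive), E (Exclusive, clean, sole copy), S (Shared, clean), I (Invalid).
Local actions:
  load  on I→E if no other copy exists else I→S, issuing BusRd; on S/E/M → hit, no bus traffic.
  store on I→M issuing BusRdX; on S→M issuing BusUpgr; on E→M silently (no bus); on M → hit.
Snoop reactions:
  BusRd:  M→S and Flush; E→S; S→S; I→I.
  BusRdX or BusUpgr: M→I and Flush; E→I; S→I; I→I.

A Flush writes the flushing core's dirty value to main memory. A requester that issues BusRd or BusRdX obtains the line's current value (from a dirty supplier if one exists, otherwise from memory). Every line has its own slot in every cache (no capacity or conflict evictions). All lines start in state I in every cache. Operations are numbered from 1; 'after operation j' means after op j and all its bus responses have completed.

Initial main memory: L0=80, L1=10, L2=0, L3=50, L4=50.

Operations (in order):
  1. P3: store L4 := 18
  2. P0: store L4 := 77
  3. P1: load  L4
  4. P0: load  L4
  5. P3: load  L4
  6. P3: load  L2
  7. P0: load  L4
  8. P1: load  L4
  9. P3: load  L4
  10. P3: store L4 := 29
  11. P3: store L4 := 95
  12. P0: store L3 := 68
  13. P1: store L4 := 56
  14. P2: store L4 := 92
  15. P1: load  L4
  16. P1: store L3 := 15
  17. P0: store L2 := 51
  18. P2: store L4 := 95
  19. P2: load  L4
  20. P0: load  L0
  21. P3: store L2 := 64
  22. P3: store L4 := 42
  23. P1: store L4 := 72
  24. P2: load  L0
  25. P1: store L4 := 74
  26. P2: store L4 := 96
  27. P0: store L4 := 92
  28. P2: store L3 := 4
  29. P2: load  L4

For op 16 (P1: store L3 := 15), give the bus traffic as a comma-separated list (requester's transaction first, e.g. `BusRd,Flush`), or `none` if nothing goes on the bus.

step 1: P3: store L4 := 18  ⟶  IIIM  (L4)  txn=BusRdX  M[L4]=50
step 2: P0: store L4 := 77  ⟶  MIII  (L4)  txn=BusRdX+Flush  M[L4]=18
step 3: P1: load  L4  ⟶  SSII  (L4)  txn=BusRd+Flush  M[L4]=77
step 4: P0: load  L4  ⟶  SSII  (L4)  txn=∅  M[L4]=77
step 5: P3: load  L4  ⟶  SSIS  (L4)  txn=BusRd  M[L4]=77
step 6: P3: load  L2  ⟶  IIIE  (L2)  txn=BusRd  M[L2]=0
step 7: P0: load  L4  ⟶  SSIS  (L4)  txn=∅  M[L4]=77
step 8: P1: load  L4  ⟶  SSIS  (L4)  txn=∅  M[L4]=77
step 9: P3: load  L4  ⟶  SSIS  (L4)  txn=∅  M[L4]=77
step 10: P3: store L4 := 29  ⟶  IIIM  (L4)  txn=BusUpgr  M[L4]=77
step 11: P3: store L4 := 95  ⟶  IIIM  (L4)  txn=∅  M[L4]=77
step 12: P0: store L3 := 68  ⟶  MIII  (L3)  txn=BusRdX  M[L3]=50
step 13: P1: store L4 := 56  ⟶  IMII  (L4)  txn=BusRdX+Flush  M[L4]=95
step 14: P2: store L4 := 92  ⟶  IIMI  (L4)  txn=BusRdX+Flush  M[L4]=56
step 15: P1: load  L4  ⟶  ISSI  (L4)  txn=BusRd+Flush  M[L4]=92
step 16: P1: store L3 := 15  ⟶  IMII  (L3)  txn=BusRdX+Flush  M[L3]=68
step 17: P0: store L2 := 51  ⟶  MIII  (L2)  txn=BusRdX  M[L2]=0
step 18: P2: store L4 := 95  ⟶  IIMI  (L4)  txn=BusUpgr  M[L4]=92
step 19: P2: load  L4  ⟶  IIMI  (L4)  txn=∅  M[L4]=92
step 20: P0: load  L0  ⟶  EIII  (L0)  txn=BusRd  M[L0]=80
step 21: P3: store L2 := 64  ⟶  IIIM  (L2)  txn=BusRdX+Flush  M[L2]=51
step 22: P3: store L4 := 42  ⟶  IIIM  (L4)  txn=BusRdX+Flush  M[L4]=95
step 23: P1: store L4 := 72  ⟶  IMII  (L4)  txn=BusRdX+Flush  M[L4]=42
step 24: P2: load  L0  ⟶  SISI  (L0)  txn=BusRd  M[L0]=80
step 25: P1: store L4 := 74  ⟶  IMII  (L4)  txn=∅  M[L4]=42
step 26: P2: store L4 := 96  ⟶  IIMI  (L4)  txn=BusRdX+Flush  M[L4]=74
step 27: P0: store L4 := 92  ⟶  MIII  (L4)  txn=BusRdX+Flush  M[L4]=96
step 28: P2: store L3 := 4  ⟶  IIMI  (L3)  txn=BusRdX+Flush  M[L3]=15
step 29: P2: load  L4  ⟶  SISI  (L4)  txn=BusRd+Flush  M[L4]=92

bus = BusRdX,Flush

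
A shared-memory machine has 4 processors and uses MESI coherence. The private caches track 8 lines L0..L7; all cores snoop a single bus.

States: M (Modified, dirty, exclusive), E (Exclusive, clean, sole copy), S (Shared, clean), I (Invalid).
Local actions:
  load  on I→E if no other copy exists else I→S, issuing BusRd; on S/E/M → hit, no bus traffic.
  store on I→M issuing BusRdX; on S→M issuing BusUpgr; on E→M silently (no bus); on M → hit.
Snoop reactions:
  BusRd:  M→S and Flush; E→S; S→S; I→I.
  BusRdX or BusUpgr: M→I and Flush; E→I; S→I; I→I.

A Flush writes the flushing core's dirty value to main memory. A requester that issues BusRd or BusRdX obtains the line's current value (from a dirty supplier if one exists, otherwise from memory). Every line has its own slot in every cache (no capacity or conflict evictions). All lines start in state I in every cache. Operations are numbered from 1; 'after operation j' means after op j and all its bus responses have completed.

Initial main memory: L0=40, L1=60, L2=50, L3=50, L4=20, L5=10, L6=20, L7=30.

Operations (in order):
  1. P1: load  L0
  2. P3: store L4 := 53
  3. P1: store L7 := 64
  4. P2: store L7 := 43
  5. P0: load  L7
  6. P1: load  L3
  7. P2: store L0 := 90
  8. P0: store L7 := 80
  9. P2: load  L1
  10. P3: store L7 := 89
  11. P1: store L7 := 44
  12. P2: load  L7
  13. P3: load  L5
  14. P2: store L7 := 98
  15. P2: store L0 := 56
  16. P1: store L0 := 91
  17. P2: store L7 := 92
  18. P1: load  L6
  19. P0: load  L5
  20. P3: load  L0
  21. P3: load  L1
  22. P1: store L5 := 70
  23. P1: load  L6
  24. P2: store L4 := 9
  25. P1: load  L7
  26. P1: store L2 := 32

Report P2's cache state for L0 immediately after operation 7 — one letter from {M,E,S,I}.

state = M

1. P1: load  L0  bus=[BusRd]  L0: P0=I P1=E P2=I P3=I  mem[L0]=40
2. P3: store L4 := 53  bus=[BusRdX]  L4: P0=I P1=I P2=I P3=M  mem[L4]=20
3. P1: store L7 := 64  bus=[BusRdX]  L7: P0=I P1=M P2=I P3=I  mem[L7]=30
4. P2: store L7 := 43  bus=[BusRdX,Flush]  L7: P0=I P1=I P2=M P3=I  mem[L7]=64
5. P0: load  L7  bus=[BusRd,Flush]  L7: P0=S P1=I P2=S P3=I  mem[L7]=43
6. P1: load  L3  bus=[BusRd]  L3: P0=I P1=E P2=I P3=I  mem[L3]=50
7. P2: store L0 := 90  bus=[BusRdX]  L0: P0=I P1=I P2=M P3=I  mem[L0]=40
8. P0: store L7 := 80  bus=[BusUpgr]  L7: P0=M P1=I P2=I P3=I  mem[L7]=43
9. P2: load  L1  bus=[BusRd]  L1: P0=I P1=I P2=E P3=I  mem[L1]=60
10. P3: store L7 := 89  bus=[BusRdX,Flush]  L7: P0=I P1=I P2=I P3=M  mem[L7]=80
11. P1: store L7 := 44  bus=[BusRdX,Flush]  L7: P0=I P1=M P2=I P3=I  mem[L7]=89
12. P2: load  L7  bus=[BusRd,Flush]  L7: P0=I P1=S P2=S P3=I  mem[L7]=44
13. P3: load  L5  bus=[BusRd]  L5: P0=I P1=I P2=I P3=E  mem[L5]=10
14. P2: store L7 := 98  bus=[BusUpgr]  L7: P0=I P1=I P2=M P3=I  mem[L7]=44
15. P2: store L0 := 56  bus=[-]  L0: P0=I P1=I P2=M P3=I  mem[L0]=40
16. P1: store L0 := 91  bus=[BusRdX,Flush]  L0: P0=I P1=M P2=I P3=I  mem[L0]=56
17. P2: store L7 := 92  bus=[-]  L7: P0=I P1=I P2=M P3=I  mem[L7]=44
18. P1: load  L6  bus=[BusRd]  L6: P0=I P1=E P2=I P3=I  mem[L6]=20
19. P0: load  L5  bus=[BusRd]  L5: P0=S P1=I P2=I P3=S  mem[L5]=10
20. P3: load  L0  bus=[BusRd,Flush]  L0: P0=I P1=S P2=I P3=S  mem[L0]=91
21. P3: load  L1  bus=[BusRd]  L1: P0=I P1=I P2=S P3=S  mem[L1]=60
22. P1: store L5 := 70  bus=[BusRdX]  L5: P0=I P1=M P2=I P3=I  mem[L5]=10
23. P1: load  L6  bus=[-]  L6: P0=I P1=E P2=I P3=I  mem[L6]=20
24. P2: store L4 := 9  bus=[BusRdX,Flush]  L4: P0=I P1=I P2=M P3=I  mem[L4]=53
25. P1: load  L7  bus=[BusRd,Flush]  L7: P0=I P1=S P2=S P3=I  mem[L7]=92
26. P1: store L2 := 32  bus=[BusRdX]  L2: P0=I P1=M P2=I P3=I  mem[L2]=50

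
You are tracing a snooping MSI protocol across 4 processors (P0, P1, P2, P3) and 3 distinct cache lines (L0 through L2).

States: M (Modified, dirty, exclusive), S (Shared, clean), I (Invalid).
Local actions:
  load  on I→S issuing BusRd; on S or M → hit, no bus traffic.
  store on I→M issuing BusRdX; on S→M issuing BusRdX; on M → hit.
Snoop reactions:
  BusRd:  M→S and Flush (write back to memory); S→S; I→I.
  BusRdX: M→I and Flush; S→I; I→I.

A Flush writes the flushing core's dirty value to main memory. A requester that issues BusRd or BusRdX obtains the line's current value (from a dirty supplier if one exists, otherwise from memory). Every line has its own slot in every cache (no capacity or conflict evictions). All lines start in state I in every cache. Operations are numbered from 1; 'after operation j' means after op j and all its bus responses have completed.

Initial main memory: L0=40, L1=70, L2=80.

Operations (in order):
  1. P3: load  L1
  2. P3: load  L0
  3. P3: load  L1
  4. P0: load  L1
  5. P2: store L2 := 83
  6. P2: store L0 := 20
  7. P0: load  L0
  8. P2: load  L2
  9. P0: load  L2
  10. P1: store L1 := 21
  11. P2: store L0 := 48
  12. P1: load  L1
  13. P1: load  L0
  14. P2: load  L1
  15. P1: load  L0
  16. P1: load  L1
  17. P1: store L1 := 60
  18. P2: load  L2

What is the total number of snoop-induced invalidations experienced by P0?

invalidations = 2

  op1 P3: load  L1 → I/I/I/S on L1; bus BusRd; mem=70
  op2 P3: load  L0 → I/I/I/S on L0; bus BusRd; mem=40
  op3 P3: load  L1 → I/I/I/S on L1; bus (none); mem=70
  op4 P0: load  L1 → S/I/I/S on L1; bus BusRd; mem=70
  op5 P2: store L2 := 83 → I/I/M/I on L2; bus BusRdX; mem=80
  op6 P2: store L0 := 20 → I/I/M/I on L0; bus BusRdX; mem=40
  op7 P0: load  L0 → S/I/S/I on L0; bus BusRd Flush; mem=20
  op8 P2: load  L2 → I/I/M/I on L2; bus (none); mem=80
  op9 P0: load  L2 → S/I/S/I on L2; bus BusRd Flush; mem=83
  op10 P1: store L1 := 21 → I/M/I/I on L1; bus BusRdX; mem=70
  op11 P2: store L0 := 48 → I/I/M/I on L0; bus BusRdX; mem=20
  op12 P1: load  L1 → I/M/I/I on L1; bus (none); mem=70
  op13 P1: load  L0 → I/S/S/I on L0; bus BusRd Flush; mem=48
  op14 P2: load  L1 → I/S/S/I on L1; bus BusRd Flush; mem=21
  op15 P1: load  L0 → I/S/S/I on L0; bus (none); mem=48
  op16 P1: load  L1 → I/S/S/I on L1; bus (none); mem=21
  op17 P1: store L1 := 60 → I/M/I/I on L1; bus BusRdX; mem=21
  op18 P2: load  L2 → S/I/S/I on L2; bus (none); mem=83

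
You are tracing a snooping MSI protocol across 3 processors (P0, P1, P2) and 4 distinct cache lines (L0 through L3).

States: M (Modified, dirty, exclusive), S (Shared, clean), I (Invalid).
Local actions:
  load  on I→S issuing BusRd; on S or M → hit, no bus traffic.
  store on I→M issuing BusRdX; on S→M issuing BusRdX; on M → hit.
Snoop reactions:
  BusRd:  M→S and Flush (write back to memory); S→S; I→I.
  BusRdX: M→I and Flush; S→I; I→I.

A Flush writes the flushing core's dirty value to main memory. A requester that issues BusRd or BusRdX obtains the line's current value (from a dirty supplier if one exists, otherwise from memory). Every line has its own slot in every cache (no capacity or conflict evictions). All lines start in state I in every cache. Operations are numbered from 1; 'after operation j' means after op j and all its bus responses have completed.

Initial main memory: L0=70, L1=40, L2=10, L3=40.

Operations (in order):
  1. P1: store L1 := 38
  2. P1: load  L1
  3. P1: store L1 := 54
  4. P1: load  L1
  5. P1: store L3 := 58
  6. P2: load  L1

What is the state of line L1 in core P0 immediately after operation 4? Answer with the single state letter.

step 1: P1: store L1 := 38  ⟶  IMI  (L1)  txn=BusRdX  M[L1]=40
step 2: P1: load  L1  ⟶  IMI  (L1)  txn=∅  M[L1]=40
step 3: P1: store L1 := 54  ⟶  IMI  (L1)  txn=∅  M[L1]=40
step 4: P1: load  L1  ⟶  IMI  (L1)  txn=∅  M[L1]=40
step 5: P1: store L3 := 58  ⟶  IMI  (L3)  txn=BusRdX  M[L3]=40
step 6: P2: load  L1  ⟶  ISS  (L1)  txn=BusRd+Flush  M[L1]=54

state = I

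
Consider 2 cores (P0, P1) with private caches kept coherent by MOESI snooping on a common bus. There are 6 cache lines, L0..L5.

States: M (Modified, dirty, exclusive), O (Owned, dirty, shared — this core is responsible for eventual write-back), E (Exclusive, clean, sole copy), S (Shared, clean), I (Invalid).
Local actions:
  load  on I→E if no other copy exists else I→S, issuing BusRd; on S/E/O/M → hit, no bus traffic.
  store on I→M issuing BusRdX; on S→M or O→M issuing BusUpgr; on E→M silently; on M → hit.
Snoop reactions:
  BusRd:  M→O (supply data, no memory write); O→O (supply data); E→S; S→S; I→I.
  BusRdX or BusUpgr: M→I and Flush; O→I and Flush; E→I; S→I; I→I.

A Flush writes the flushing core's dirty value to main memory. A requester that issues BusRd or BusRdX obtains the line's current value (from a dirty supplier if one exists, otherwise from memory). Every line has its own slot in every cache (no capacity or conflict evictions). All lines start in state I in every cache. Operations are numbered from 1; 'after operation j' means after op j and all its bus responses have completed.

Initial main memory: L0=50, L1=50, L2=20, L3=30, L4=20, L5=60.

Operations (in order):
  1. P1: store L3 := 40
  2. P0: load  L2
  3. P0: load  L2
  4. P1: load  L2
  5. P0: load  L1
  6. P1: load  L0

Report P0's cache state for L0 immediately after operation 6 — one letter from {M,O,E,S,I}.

state = I

1. P1: store L3 := 40  bus=[BusRdX]  L3: P0=I P1=M  mem[L3]=30
2. P0: load  L2  bus=[BusRd]  L2: P0=E P1=I  mem[L2]=20
3. P0: load  L2  bus=[-]  L2: P0=E P1=I  mem[L2]=20
4. P1: load  L2  bus=[BusRd]  L2: P0=S P1=S  mem[L2]=20
5. P0: load  L1  bus=[BusRd]  L1: P0=E P1=I  mem[L1]=50
6. P1: load  L0  bus=[BusRd]  L0: P0=I P1=E  mem[L0]=50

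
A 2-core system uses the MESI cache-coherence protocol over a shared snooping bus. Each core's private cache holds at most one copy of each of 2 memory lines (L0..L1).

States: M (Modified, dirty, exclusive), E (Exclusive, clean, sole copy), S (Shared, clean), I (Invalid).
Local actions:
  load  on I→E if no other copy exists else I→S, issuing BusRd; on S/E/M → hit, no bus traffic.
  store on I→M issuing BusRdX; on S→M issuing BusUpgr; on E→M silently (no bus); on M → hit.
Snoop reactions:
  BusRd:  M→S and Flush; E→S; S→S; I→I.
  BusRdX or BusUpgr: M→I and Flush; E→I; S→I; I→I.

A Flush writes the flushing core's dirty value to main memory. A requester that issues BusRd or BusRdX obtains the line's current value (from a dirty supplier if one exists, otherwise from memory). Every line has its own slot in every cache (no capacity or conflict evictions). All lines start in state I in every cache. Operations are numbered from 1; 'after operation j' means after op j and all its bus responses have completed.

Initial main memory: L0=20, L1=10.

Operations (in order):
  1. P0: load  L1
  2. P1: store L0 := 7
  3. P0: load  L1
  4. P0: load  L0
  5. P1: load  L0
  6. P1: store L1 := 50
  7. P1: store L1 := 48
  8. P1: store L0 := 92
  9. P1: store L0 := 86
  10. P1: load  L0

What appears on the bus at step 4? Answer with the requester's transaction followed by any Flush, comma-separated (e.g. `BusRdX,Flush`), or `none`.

1. P0: load  L1  bus=[BusRd]  L1: P0=E P1=I  mem[L1]=10
2. P1: store L0 := 7  bus=[BusRdX]  L0: P0=I P1=M  mem[L0]=20
3. P0: load  L1  bus=[-]  L1: P0=E P1=I  mem[L1]=10
4. P0: load  L0  bus=[BusRd,Flush]  L0: P0=S P1=S  mem[L0]=7
5. P1: load  L0  bus=[-]  L0: P0=S P1=S  mem[L0]=7
6. P1: store L1 := 50  bus=[BusRdX]  L1: P0=I P1=M  mem[L1]=10
7. P1: store L1 := 48  bus=[-]  L1: P0=I P1=M  mem[L1]=10
8. P1: store L0 := 92  bus=[BusUpgr]  L0: P0=I P1=M  mem[L0]=7
9. P1: store L0 := 86  bus=[-]  L0: P0=I P1=M  mem[L0]=7
10. P1: load  L0  bus=[-]  L0: P0=I P1=M  mem[L0]=7

bus = BusRd,Flush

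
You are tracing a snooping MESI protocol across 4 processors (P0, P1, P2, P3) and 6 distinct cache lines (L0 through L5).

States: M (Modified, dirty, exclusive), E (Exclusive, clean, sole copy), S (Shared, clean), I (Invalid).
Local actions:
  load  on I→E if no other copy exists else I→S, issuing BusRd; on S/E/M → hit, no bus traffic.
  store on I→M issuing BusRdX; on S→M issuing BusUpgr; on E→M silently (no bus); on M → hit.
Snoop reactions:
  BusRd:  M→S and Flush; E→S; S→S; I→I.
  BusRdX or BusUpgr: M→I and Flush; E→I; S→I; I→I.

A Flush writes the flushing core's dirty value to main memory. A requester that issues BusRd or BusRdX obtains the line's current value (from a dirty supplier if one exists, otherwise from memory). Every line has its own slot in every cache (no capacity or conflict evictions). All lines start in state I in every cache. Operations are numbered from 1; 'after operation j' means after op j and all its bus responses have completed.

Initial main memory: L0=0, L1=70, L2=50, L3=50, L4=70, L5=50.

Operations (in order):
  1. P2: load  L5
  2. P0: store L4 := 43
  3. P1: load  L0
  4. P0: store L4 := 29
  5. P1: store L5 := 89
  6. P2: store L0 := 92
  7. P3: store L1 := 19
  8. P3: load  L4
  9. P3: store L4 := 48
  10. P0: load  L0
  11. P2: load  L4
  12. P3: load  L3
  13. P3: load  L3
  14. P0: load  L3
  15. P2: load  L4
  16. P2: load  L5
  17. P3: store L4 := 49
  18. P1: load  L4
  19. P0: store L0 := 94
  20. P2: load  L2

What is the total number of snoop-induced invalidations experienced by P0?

step 1: P2: load  L5  ⟶  IIEI  (L5)  txn=BusRd  M[L5]=50
step 2: P0: store L4 := 43  ⟶  MIII  (L4)  txn=BusRdX  M[L4]=70
step 3: P1: load  L0  ⟶  IEII  (L0)  txn=BusRd  M[L0]=0
step 4: P0: store L4 := 29  ⟶  MIII  (L4)  txn=∅  M[L4]=70
step 5: P1: store L5 := 89  ⟶  IMII  (L5)  txn=BusRdX  M[L5]=50
step 6: P2: store L0 := 92  ⟶  IIMI  (L0)  txn=BusRdX  M[L0]=0
step 7: P3: store L1 := 19  ⟶  IIIM  (L1)  txn=BusRdX  M[L1]=70
step 8: P3: load  L4  ⟶  SIIS  (L4)  txn=BusRd+Flush  M[L4]=29
step 9: P3: store L4 := 48  ⟶  IIIM  (L4)  txn=BusUpgr  M[L4]=29
step 10: P0: load  L0  ⟶  SISI  (L0)  txn=BusRd+Flush  M[L0]=92
step 11: P2: load  L4  ⟶  IISS  (L4)  txn=BusRd+Flush  M[L4]=48
step 12: P3: load  L3  ⟶  IIIE  (L3)  txn=BusRd  M[L3]=50
step 13: P3: load  L3  ⟶  IIIE  (L3)  txn=∅  M[L3]=50
step 14: P0: load  L3  ⟶  SIIS  (L3)  txn=BusRd  M[L3]=50
step 15: P2: load  L4  ⟶  IISS  (L4)  txn=∅  M[L4]=48
step 16: P2: load  L5  ⟶  ISSI  (L5)  txn=BusRd+Flush  M[L5]=89
step 17: P3: store L4 := 49  ⟶  IIIM  (L4)  txn=BusUpgr  M[L4]=48
step 18: P1: load  L4  ⟶  ISIS  (L4)  txn=BusRd+Flush  M[L4]=49
step 19: P0: store L0 := 94  ⟶  MIII  (L0)  txn=BusUpgr  M[L0]=92
step 20: P2: load  L2  ⟶  IIEI  (L2)  txn=BusRd  M[L2]=50

invalidations = 1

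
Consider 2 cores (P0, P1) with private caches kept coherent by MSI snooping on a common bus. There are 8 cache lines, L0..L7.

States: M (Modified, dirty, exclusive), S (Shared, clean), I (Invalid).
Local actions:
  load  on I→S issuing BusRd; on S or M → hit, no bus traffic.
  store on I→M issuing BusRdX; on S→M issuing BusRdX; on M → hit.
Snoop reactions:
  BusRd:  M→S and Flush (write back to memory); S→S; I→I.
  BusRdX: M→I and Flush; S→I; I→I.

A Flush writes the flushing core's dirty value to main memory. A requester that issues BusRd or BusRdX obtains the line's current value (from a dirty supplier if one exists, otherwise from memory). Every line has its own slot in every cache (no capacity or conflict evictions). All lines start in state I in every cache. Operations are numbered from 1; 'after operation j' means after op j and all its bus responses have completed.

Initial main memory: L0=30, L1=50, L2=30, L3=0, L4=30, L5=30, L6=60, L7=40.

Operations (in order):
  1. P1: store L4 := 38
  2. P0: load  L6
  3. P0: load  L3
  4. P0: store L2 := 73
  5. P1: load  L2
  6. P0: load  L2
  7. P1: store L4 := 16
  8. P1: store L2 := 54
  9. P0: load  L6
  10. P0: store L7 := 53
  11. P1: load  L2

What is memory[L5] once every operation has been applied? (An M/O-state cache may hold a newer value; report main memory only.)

[1] P1: store L4 := 38 | P0:I, P1:M(38) | bus: BusRdX
[2] P0: load  L6 | P0:S(60), P1:I | bus: BusRd
[3] P0: load  L3 | P0:S(0), P1:I | bus: BusRd
[4] P0: store L2 := 73 | P0:M(73), P1:I | bus: BusRdX
[5] P1: load  L2 | P0:S(73), P1:S(73) | bus: BusRd,Flush
[6] P0: load  L2 | P0:S(73), P1:S(73) | bus: none
[7] P1: store L4 := 16 | P0:I, P1:M(16) | bus: none
[8] P1: store L2 := 54 | P0:I, P1:M(54) | bus: BusRdX
[9] P0: load  L6 | P0:S(60), P1:I | bus: none
[10] P0: store L7 := 53 | P0:M(53), P1:I | bus: BusRdX
[11] P1: load  L2 | P0:I, P1:M(54) | bus: none

memory[L5] = 30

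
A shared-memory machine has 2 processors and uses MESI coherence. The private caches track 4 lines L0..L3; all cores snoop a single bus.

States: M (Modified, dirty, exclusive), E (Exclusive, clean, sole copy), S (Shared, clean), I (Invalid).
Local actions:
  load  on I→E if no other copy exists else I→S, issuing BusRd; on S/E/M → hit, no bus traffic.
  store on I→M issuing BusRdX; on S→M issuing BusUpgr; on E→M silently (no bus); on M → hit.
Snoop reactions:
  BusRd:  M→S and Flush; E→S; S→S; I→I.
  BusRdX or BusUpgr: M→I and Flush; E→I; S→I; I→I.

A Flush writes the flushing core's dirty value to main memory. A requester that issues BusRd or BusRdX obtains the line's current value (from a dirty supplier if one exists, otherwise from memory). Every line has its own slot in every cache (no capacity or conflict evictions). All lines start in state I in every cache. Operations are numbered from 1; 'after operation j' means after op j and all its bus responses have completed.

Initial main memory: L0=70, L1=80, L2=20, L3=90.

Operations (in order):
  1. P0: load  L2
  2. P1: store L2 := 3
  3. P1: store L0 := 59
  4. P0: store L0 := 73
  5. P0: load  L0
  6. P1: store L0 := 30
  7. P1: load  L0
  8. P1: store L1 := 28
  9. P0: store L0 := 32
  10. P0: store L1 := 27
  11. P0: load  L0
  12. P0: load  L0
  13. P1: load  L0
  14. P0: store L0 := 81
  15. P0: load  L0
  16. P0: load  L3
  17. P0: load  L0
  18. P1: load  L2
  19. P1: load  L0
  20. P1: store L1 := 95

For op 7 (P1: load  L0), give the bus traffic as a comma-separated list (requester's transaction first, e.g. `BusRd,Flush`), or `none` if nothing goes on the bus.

bus = none

step 1: P0: load  L2  ⟶  EI  (L2)  txn=BusRd  M[L2]=20
step 2: P1: store L2 := 3  ⟶  IM  (L2)  txn=BusRdX  M[L2]=20
step 3: P1: store L0 := 59  ⟶  IM  (L0)  txn=BusRdX  M[L0]=70
step 4: P0: store L0 := 73  ⟶  MI  (L0)  txn=BusRdX+Flush  M[L0]=59
step 5: P0: load  L0  ⟶  MI  (L0)  txn=∅  M[L0]=59
step 6: P1: store L0 := 30  ⟶  IM  (L0)  txn=BusRdX+Flush  M[L0]=73
step 7: P1: load  L0  ⟶  IM  (L0)  txn=∅  M[L0]=73
step 8: P1: store L1 := 28  ⟶  IM  (L1)  txn=BusRdX  M[L1]=80
step 9: P0: store L0 := 32  ⟶  MI  (L0)  txn=BusRdX+Flush  M[L0]=30
step 10: P0: store L1 := 27  ⟶  MI  (L1)  txn=BusRdX+Flush  M[L1]=28
step 11: P0: load  L0  ⟶  MI  (L0)  txn=∅  M[L0]=30
step 12: P0: load  L0  ⟶  MI  (L0)  txn=∅  M[L0]=30
step 13: P1: load  L0  ⟶  SS  (L0)  txn=BusRd+Flush  M[L0]=32
step 14: P0: store L0 := 81  ⟶  MI  (L0)  txn=BusUpgr  M[L0]=32
step 15: P0: load  L0  ⟶  MI  (L0)  txn=∅  M[L0]=32
step 16: P0: load  L3  ⟶  EI  (L3)  txn=BusRd  M[L3]=90
step 17: P0: load  L0  ⟶  MI  (L0)  txn=∅  M[L0]=32
step 18: P1: load  L2  ⟶  IM  (L2)  txn=∅  M[L2]=20
step 19: P1: load  L0  ⟶  SS  (L0)  txn=BusRd+Flush  M[L0]=81
step 20: P1: store L1 := 95  ⟶  IM  (L1)  txn=BusRdX+Flush  M[L1]=27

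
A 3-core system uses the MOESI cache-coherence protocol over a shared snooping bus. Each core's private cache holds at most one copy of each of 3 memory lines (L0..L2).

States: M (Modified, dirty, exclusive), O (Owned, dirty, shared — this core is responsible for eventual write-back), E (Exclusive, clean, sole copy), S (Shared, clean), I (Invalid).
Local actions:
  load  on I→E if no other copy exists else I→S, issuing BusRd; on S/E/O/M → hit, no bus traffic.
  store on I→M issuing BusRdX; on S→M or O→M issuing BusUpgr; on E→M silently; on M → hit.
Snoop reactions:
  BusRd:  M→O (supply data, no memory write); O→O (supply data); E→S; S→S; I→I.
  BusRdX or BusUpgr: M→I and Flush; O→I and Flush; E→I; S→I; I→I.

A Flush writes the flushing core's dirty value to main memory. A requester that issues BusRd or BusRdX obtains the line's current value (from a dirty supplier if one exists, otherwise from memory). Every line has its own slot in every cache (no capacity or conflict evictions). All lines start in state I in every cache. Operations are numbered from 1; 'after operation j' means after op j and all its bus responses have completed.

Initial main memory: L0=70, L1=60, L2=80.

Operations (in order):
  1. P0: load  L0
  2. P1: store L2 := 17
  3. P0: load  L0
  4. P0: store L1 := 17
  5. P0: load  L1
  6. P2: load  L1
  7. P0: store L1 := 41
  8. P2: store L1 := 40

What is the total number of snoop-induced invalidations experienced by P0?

invalidations = 1

1. P0: load  L0  bus=[BusRd]  L0: P0=E P1=I P2=I  mem[L0]=70
2. P1: store L2 := 17  bus=[BusRdX]  L2: P0=I P1=M P2=I  mem[L2]=80
3. P0: load  L0  bus=[-]  L0: P0=E P1=I P2=I  mem[L0]=70
4. P0: store L1 := 17  bus=[BusRdX]  L1: P0=M P1=I P2=I  mem[L1]=60
5. P0: load  L1  bus=[-]  L1: P0=M P1=I P2=I  mem[L1]=60
6. P2: load  L1  bus=[BusRd]  L1: P0=O P1=I P2=S  mem[L1]=60
7. P0: store L1 := 41  bus=[BusUpgr]  L1: P0=M P1=I P2=I  mem[L1]=60
8. P2: store L1 := 40  bus=[BusRdX,Flush]  L1: P0=I P1=I P2=M  mem[L1]=41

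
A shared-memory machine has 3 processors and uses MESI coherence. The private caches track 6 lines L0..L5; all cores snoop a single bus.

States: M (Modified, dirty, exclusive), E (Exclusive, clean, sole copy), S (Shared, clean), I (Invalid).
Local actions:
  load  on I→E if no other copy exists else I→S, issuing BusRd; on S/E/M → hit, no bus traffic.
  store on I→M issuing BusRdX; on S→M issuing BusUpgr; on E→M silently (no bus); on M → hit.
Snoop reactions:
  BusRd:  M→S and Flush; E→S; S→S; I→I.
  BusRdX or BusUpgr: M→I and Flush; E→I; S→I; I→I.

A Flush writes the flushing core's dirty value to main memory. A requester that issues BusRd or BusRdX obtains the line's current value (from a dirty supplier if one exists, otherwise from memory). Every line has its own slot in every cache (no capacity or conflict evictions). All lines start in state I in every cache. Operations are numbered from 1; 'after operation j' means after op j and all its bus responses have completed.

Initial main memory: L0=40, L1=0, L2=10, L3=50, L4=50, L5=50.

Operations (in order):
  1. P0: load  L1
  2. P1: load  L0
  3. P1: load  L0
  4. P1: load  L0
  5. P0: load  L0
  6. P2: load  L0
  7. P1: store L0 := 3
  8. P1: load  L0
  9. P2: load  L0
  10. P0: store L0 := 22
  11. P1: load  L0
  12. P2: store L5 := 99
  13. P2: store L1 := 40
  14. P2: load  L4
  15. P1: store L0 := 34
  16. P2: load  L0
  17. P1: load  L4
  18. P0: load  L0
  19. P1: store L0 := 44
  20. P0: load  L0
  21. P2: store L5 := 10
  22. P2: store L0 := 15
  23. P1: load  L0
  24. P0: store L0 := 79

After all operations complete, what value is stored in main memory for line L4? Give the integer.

memory[L4] = 50

[1] P0: load  L1 | P0:E(0), P1:I, P2:I | bus: BusRd
[2] P1: load  L0 | P0:I, P1:E(40), P2:I | bus: BusRd
[3] P1: load  L0 | P0:I, P1:E(40), P2:I | bus: none
[4] P1: load  L0 | P0:I, P1:E(40), P2:I | bus: none
[5] P0: load  L0 | P0:S(40), P1:S(40), P2:I | bus: BusRd
[6] P2: load  L0 | P0:S(40), P1:S(40), P2:S(40) | bus: BusRd
[7] P1: store L0 := 3 | P0:I, P1:M(3), P2:I | bus: BusUpgr
[8] P1: load  L0 | P0:I, P1:M(3), P2:I | bus: none
[9] P2: load  L0 | P0:I, P1:S(3), P2:S(3) | bus: BusRd,Flush
[10] P0: store L0 := 22 | P0:M(22), P1:I, P2:I | bus: BusRdX
[11] P1: load  L0 | P0:S(22), P1:S(22), P2:I | bus: BusRd,Flush
[12] P2: store L5 := 99 | P0:I, P1:I, P2:M(99) | bus: BusRdX
[13] P2: store L1 := 40 | P0:I, P1:I, P2:M(40) | bus: BusRdX
[14] P2: load  L4 | P0:I, P1:I, P2:E(50) | bus: BusRd
[15] P1: store L0 := 34 | P0:I, P1:M(34), P2:I | bus: BusUpgr
[16] P2: load  L0 | P0:I, P1:S(34), P2:S(34) | bus: BusRd,Flush
[17] P1: load  L4 | P0:I, P1:S(50), P2:S(50) | bus: BusRd
[18] P0: load  L0 | P0:S(34), P1:S(34), P2:S(34) | bus: BusRd
[19] P1: store L0 := 44 | P0:I, P1:M(44), P2:I | bus: BusUpgr
[20] P0: load  L0 | P0:S(44), P1:S(44), P2:I | bus: BusRd,Flush
[21] P2: store L5 := 10 | P0:I, P1:I, P2:M(10) | bus: none
[22] P2: store L0 := 15 | P0:I, P1:I, P2:M(15) | bus: BusRdX
[23] P1: load  L0 | P0:I, P1:S(15), P2:S(15) | bus: BusRd,Flush
[24] P0: store L0 := 79 | P0:M(79), P1:I, P2:I | bus: BusRdX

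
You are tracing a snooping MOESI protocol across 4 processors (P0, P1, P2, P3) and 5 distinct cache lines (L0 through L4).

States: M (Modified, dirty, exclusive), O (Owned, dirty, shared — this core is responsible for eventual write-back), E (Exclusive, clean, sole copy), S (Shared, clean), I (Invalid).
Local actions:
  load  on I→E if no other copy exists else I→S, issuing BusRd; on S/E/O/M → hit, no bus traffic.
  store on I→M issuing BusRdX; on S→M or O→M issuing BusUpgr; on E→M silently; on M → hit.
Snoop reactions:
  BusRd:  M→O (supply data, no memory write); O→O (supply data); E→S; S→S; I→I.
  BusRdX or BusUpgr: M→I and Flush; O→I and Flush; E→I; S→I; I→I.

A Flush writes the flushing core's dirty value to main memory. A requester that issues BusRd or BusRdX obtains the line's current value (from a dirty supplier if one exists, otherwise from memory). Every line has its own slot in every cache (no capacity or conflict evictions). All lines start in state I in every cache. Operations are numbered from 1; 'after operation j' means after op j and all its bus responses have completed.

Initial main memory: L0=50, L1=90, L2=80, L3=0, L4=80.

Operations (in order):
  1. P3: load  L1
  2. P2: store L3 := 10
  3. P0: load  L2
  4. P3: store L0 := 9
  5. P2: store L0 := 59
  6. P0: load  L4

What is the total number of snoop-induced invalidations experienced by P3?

invalidations = 1

[1] P3: load  L1 | P0:I, P1:I, P2:I, P3:E(90) | bus: BusRd
[2] P2: store L3 := 10 | P0:I, P1:I, P2:M(10), P3:I | bus: BusRdX
[3] P0: load  L2 | P0:E(80), P1:I, P2:I, P3:I | bus: BusRd
[4] P3: store L0 := 9 | P0:I, P1:I, P2:I, P3:M(9) | bus: BusRdX
[5] P2: store L0 := 59 | P0:I, P1:I, P2:M(59), P3:I | bus: BusRdX,Flush
[6] P0: load  L4 | P0:E(80), P1:I, P2:I, P3:I | bus: BusRd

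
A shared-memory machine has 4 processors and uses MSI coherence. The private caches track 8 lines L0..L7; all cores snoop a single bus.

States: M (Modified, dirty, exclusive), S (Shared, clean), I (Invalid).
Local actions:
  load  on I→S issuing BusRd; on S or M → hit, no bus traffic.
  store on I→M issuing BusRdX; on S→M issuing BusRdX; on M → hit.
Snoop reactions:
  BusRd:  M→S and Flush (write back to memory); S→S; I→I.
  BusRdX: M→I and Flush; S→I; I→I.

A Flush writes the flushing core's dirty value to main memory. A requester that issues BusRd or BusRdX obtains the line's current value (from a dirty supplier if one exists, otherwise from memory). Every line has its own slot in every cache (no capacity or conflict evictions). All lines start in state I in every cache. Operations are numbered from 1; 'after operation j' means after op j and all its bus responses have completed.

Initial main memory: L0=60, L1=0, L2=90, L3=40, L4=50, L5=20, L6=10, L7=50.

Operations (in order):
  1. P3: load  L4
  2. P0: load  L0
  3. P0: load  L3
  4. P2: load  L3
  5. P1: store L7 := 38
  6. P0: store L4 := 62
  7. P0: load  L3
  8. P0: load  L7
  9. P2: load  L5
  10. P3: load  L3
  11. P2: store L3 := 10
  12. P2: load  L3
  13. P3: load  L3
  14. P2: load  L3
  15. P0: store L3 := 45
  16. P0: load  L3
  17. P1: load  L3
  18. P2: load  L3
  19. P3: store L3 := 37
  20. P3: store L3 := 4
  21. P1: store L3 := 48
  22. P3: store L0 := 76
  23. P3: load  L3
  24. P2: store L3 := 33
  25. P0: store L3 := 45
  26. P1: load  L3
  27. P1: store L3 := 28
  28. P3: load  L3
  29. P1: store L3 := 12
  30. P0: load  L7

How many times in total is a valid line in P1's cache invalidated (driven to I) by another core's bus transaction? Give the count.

step 1: P3: load  L4  ⟶  IIIS  (L4)  txn=BusRd  M[L4]=50
step 2: P0: load  L0  ⟶  SIII  (L0)  txn=BusRd  M[L0]=60
step 3: P0: load  L3  ⟶  SIII  (L3)  txn=BusRd  M[L3]=40
step 4: P2: load  L3  ⟶  SISI  (L3)  txn=BusRd  M[L3]=40
step 5: P1: store L7 := 38  ⟶  IMII  (L7)  txn=BusRdX  M[L7]=50
step 6: P0: store L4 := 62  ⟶  MIII  (L4)  txn=BusRdX  M[L4]=50
step 7: P0: load  L3  ⟶  SISI  (L3)  txn=∅  M[L3]=40
step 8: P0: load  L7  ⟶  SSII  (L7)  txn=BusRd+Flush  M[L7]=38
step 9: P2: load  L5  ⟶  IISI  (L5)  txn=BusRd  M[L5]=20
step 10: P3: load  L3  ⟶  SISS  (L3)  txn=BusRd  M[L3]=40
step 11: P2: store L3 := 10  ⟶  IIMI  (L3)  txn=BusRdX  M[L3]=40
step 12: P2: load  L3  ⟶  IIMI  (L3)  txn=∅  M[L3]=40
step 13: P3: load  L3  ⟶  IISS  (L3)  txn=BusRd+Flush  M[L3]=10
step 14: P2: load  L3  ⟶  IISS  (L3)  txn=∅  M[L3]=10
step 15: P0: store L3 := 45  ⟶  MIII  (L3)  txn=BusRdX  M[L3]=10
step 16: P0: load  L3  ⟶  MIII  (L3)  txn=∅  M[L3]=10
step 17: P1: load  L3  ⟶  SSII  (L3)  txn=BusRd+Flush  M[L3]=45
step 18: P2: load  L3  ⟶  SSSI  (L3)  txn=BusRd  M[L3]=45
step 19: P3: store L3 := 37  ⟶  IIIM  (L3)  txn=BusRdX  M[L3]=45
step 20: P3: store L3 := 4  ⟶  IIIM  (L3)  txn=∅  M[L3]=45
step 21: P1: store L3 := 48  ⟶  IMII  (L3)  txn=BusRdX+Flush  M[L3]=4
step 22: P3: store L0 := 76  ⟶  IIIM  (L0)  txn=BusRdX  M[L0]=60
step 23: P3: load  L3  ⟶  ISIS  (L3)  txn=BusRd+Flush  M[L3]=48
step 24: P2: store L3 := 33  ⟶  IIMI  (L3)  txn=BusRdX  M[L3]=48
step 25: P0: store L3 := 45  ⟶  MIII  (L3)  txn=BusRdX+Flush  M[L3]=33
step 26: P1: load  L3  ⟶  SSII  (L3)  txn=BusRd+Flush  M[L3]=45
step 27: P1: store L3 := 28  ⟶  IMII  (L3)  txn=BusRdX  M[L3]=45
step 28: P3: load  L3  ⟶  ISIS  (L3)  txn=BusRd+Flush  M[L3]=28
step 29: P1: store L3 := 12  ⟶  IMII  (L3)  txn=BusRdX  M[L3]=28
step 30: P0: load  L7  ⟶  SSII  (L7)  txn=∅  M[L7]=38

invalidations = 2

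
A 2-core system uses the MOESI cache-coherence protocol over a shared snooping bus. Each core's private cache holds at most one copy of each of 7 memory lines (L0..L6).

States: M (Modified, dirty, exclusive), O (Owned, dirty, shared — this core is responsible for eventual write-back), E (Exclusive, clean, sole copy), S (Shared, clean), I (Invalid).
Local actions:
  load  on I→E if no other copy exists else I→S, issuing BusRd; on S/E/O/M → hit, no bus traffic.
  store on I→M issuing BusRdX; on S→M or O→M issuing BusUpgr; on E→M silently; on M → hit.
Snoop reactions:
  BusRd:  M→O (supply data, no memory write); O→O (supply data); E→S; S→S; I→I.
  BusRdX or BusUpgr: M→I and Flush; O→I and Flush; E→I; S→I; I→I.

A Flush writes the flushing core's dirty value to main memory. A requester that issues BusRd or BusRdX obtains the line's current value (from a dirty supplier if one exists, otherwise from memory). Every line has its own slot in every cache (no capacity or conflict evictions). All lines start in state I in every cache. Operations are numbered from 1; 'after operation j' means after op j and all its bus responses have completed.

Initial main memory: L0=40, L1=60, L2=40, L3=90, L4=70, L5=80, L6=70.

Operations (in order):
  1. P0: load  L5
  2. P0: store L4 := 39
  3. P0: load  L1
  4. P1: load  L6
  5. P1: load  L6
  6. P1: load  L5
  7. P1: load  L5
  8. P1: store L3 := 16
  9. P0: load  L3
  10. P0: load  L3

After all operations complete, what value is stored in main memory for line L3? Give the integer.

memory[L3] = 90

[1] P0: load  L5 | P0:E(80), P1:I | bus: BusRd
[2] P0: store L4 := 39 | P0:M(39), P1:I | bus: BusRdX
[3] P0: load  L1 | P0:E(60), P1:I | bus: BusRd
[4] P1: load  L6 | P0:I, P1:E(70) | bus: BusRd
[5] P1: load  L6 | P0:I, P1:E(70) | bus: none
[6] P1: load  L5 | P0:S(80), P1:S(80) | bus: BusRd
[7] P1: load  L5 | P0:S(80), P1:S(80) | bus: none
[8] P1: store L3 := 16 | P0:I, P1:M(16) | bus: BusRdX
[9] P0: load  L3 | P0:S(16), P1:O(16) | bus: BusRd
[10] P0: load  L3 | P0:S(16), P1:O(16) | bus: none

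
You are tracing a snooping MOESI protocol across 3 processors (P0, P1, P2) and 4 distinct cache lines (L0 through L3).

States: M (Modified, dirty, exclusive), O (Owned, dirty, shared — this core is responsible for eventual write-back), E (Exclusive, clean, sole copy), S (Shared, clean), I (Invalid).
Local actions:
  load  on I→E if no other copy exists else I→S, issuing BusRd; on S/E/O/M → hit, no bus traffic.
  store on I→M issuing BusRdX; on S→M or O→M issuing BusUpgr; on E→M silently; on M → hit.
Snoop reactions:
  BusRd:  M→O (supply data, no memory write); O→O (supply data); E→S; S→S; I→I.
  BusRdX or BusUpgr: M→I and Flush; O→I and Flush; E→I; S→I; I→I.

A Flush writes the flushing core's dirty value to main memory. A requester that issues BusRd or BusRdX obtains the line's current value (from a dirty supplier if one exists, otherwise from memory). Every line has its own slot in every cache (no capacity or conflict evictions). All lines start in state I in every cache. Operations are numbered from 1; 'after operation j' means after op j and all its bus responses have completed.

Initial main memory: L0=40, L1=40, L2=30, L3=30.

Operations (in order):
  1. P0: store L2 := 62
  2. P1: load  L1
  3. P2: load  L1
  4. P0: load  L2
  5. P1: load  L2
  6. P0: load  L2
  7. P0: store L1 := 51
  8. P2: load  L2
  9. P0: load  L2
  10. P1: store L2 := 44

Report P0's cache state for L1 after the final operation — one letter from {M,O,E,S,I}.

  op1 P0: store L2 := 62 → M/I/I on L2; bus BusRdX; mem=30
  op2 P1: load  L1 → I/E/I on L1; bus BusRd; mem=40
  op3 P2: load  L1 → I/S/S on L1; bus BusRd; mem=40
  op4 P0: load  L2 → M/I/I on L2; bus (none); mem=30
  op5 P1: load  L2 → O/S/I on L2; bus BusRd; mem=30
  op6 P0: load  L2 → O/S/I on L2; bus (none); mem=30
  op7 P0: store L1 := 51 → M/I/I on L1; bus BusRdX; mem=40
  op8 P2: load  L2 → O/S/S on L2; bus BusRd; mem=30
  op9 P0: load  L2 → O/S/S on L2; bus (none); mem=30
  op10 P1: store L2 := 44 → I/M/I on L2; bus BusUpgr Flush; mem=62

state = M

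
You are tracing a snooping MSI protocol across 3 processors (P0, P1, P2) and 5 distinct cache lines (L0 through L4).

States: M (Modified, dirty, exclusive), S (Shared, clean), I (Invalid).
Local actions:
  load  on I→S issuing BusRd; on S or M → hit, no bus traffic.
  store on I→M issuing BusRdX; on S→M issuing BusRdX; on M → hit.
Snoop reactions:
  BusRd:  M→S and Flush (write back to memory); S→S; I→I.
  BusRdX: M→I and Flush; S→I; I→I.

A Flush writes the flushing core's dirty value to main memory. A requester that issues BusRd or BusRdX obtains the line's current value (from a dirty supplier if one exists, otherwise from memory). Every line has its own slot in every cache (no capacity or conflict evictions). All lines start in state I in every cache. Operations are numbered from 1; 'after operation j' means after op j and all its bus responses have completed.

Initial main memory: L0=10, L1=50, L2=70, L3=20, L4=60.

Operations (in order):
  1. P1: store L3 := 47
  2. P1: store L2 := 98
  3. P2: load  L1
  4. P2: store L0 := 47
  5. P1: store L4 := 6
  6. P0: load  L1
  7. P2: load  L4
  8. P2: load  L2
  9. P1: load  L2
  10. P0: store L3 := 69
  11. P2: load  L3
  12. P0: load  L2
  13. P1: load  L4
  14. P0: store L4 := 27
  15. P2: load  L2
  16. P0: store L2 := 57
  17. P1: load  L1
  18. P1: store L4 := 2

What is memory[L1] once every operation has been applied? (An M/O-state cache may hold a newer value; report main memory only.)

memory[L1] = 50

step 1: P1: store L3 := 47  ⟶  IMI  (L3)  txn=BusRdX  M[L3]=20
step 2: P1: store L2 := 98  ⟶  IMI  (L2)  txn=BusRdX  M[L2]=70
step 3: P2: load  L1  ⟶  IIS  (L1)  txn=BusRd  M[L1]=50
step 4: P2: store L0 := 47  ⟶  IIM  (L0)  txn=BusRdX  M[L0]=10
step 5: P1: store L4 := 6  ⟶  IMI  (L4)  txn=BusRdX  M[L4]=60
step 6: P0: load  L1  ⟶  SIS  (L1)  txn=BusRd  M[L1]=50
step 7: P2: load  L4  ⟶  ISS  (L4)  txn=BusRd+Flush  M[L4]=6
step 8: P2: load  L2  ⟶  ISS  (L2)  txn=BusRd+Flush  M[L2]=98
step 9: P1: load  L2  ⟶  ISS  (L2)  txn=∅  M[L2]=98
step 10: P0: store L3 := 69  ⟶  MII  (L3)  txn=BusRdX+Flush  M[L3]=47
step 11: P2: load  L3  ⟶  SIS  (L3)  txn=BusRd+Flush  M[L3]=69
step 12: P0: load  L2  ⟶  SSS  (L2)  txn=BusRd  M[L2]=98
step 13: P1: load  L4  ⟶  ISS  (L4)  txn=∅  M[L4]=6
step 14: P0: store L4 := 27  ⟶  MII  (L4)  txn=BusRdX  M[L4]=6
step 15: P2: load  L2  ⟶  SSS  (L2)  txn=∅  M[L2]=98
step 16: P0: store L2 := 57  ⟶  MII  (L2)  txn=BusRdX  M[L2]=98
step 17: P1: load  L1  ⟶  SSS  (L1)  txn=BusRd  M[L1]=50
step 18: P1: store L4 := 2  ⟶  IMI  (L4)  txn=BusRdX+Flush  M[L4]=27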